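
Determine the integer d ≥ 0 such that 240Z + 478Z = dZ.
(240, 478) = (2); d = 2

In the PID Z, (a, b) is generated by gcd(a, b). Compute gcd(478, 240) with the extended Euclidean algorithm, tracking rows (r, s, t) with s·478 + t·240 = r:
  row A: (478, 1, 0)   [1·478 + 0·240 = 478]
  row B: (240, 0, 1)   [0·478 + 1·240 = 240]
  478 = 1·240 + 238   → row C = row A − 1·row B = (238, 1, −1)   [check: 1·478 − 1·240 = 238]
  240 = 1·238 + 2   → row D = row B − 1·row C = (2, −1, 2)   [check: −1·478 + 2·240 = 2]
  238 = 119·2 + 0   → remainder 0, stop. gcd = 2 (last nonzero row D).
So gcd(240, 478) = 2, with Bézout identity −1·478 + 2·240 = 2. Containment (⊇): the Bézout identity exhibits 2 as an element of (240, 478), giving (2) ⊆ (240, 478). Containment (⊆): since 2 | 240 and 2 | 478 (240 = 2·120, 478 = 2·239), every Z-linear combination of 240 and 478 is divisible by 2, so (240, 478) ⊆ (2). Therefore (240, 478) = (2), d = 2.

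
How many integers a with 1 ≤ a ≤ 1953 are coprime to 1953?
The number of a ∈ {1, ..., 1953} with gcd(a, 1953) = 1 is by definition Euler's totient φ(1953). φ is multiplicative, with φ(p^e) = p^e − p^(e−1). Factorise 1953 = 3^2 · 7 · 31. Then
  φ(1953) = (3^2 − 3^1) · (7 − 1) · (31 − 1) = 6 · 6 · 30 = 1080.
So there are 1080 such integers.

Final answer: 1080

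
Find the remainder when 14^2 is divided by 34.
Use repeated squaring. Binary(2) = 10. Walk through the bits of the exponent 2 left-to-right: at each bit after the leading one, square the running value, then multiply by 14 if the bit is 1 (always reducing mod 34):
  bit 1 = 1 (leading): start with 14.
  bit 2 = 0: square 14^2 = 196 ≡ 26 (mod 34).
Final value: 14^2 ≡ 26 (mod 34).

Final answer: 26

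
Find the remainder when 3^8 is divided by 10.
1

Use repeated squaring. Binary(8) = 1000. Walk through the bits of the exponent 8 left-to-right: at each bit after the leading one, square the running value, then multiply by 3 if the bit is 1 (always reducing mod 10):
  bit 1 = 1 (leading): start with 3.
  bit 2 = 0: square 3^2 = 9 (mod 10).
  bit 3 = 0: square 9^2 = 81 ≡ 1 (mod 10).
  bit 4 = 0: square 1^2 = 1 (mod 10).
Final value: 3^8 ≡ 1 (mod 10).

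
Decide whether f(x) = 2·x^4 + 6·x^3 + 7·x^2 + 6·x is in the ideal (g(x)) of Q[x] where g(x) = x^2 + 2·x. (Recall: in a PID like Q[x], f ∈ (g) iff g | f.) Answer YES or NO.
In Q[x] the ideal (g) consists of all multiples of g, so f ∈ (g) iff g | f, i.e. iff the remainder of f on division by g is 0. Divide f by g (g is monic, so eliminate the leading term of the running remainder at each step):
  leading term 2·x^4: subtract (2·x^2)·g(x) = 2·x^4 + 4·x^3, leaving 2·x^3 + 7·x^2 + 6·x
  leading term 2·x^3: subtract (2·x)·g(x) = 2·x^3 + 4·x^2, leaving 3·x^2 + 6·x
  leading term 3·x^2: subtract (3)·g(x) = 3·x^2 + 6·x, leaving 0
The remainder is 0, so f(x) = g(x) · h(x) with h(x) = 2·x^2 + 2·x + 3. Hence g | f, i.e. f ∈ (g).

Final answer: YES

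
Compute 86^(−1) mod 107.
Apply the extended Euclidean algorithm to (107, 86), tracking rows (r, s, t) with s·107 + t·86 = r. Each division r_prev = q·r_cur + r_new produces the new row as (previous row) − q·(current row):
  row A: (107, 1, 0)   [1·107 + 0·86 = 107]
  row B: (86, 0, 1)   [0·107 + 1·86 = 86]
  107 = 1·86 + 21   → row C = row A − 1·row B = (21, 1, −1)   [check: 1·107 − 1·86 = 21]
  86 = 4·21 + 2   → row D = row B − 4·row C = (2, −4, 5)   [check: −4·107 + 5·86 = 2]
  21 = 10·2 + 1   → row E = row C − 10·row D = (1, 41, −51)   [check: 41·107 − 51·86 = 1]
  2 = 2·1 + 0   → remainder 0, stop. gcd = 1 (last nonzero row E).
The gcd is 1, so 86 is invertible mod 107. The last nonzero row gives 41·107 − 51·86 = 1, so t = −51. So 86^(−1) ≡ −51 ≡ 56 (mod 107). Verify: 86 · 56 = 4816 ≡ 1 (mod 107). ✓

Final answer: 86^(−1) ≡ 56 (mod 107)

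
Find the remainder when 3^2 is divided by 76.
Use repeated squaring. Binary(2) = 10. Walk through the bits of the exponent 2 left-to-right: at each bit after the leading one, square the running value, then multiply by 3 if the bit is 1 (always reducing mod 76):
  bit 1 = 1 (leading): start with 3.
  bit 2 = 0: square 3^2 = 9 (mod 76).
Final value: 3^2 ≡ 9 (mod 76).

Final answer: 9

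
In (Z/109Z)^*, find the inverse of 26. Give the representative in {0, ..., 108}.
Apply the extended Euclidean algorithm to (109, 26), tracking rows (r, s, t) with s·109 + t·26 = r. Each division r_prev = q·r_cur + r_new produces the new row as (previous row) − q·(current row):
  row A: (109, 1, 0)   [1·109 + 0·26 = 109]
  row B: (26, 0, 1)   [0·109 + 1·26 = 26]
  109 = 4·26 + 5   → row C = row A − 4·row B = (5, 1, −4)   [check: 1·109 − 4·26 = 5]
  26 = 5·5 + 1   → row D = row B − 5·row C = (1, −5, 21)   [check: −5·109 + 21·26 = 1]
  5 = 5·1 + 0   → remainder 0, stop. gcd = 1 (last nonzero row D).
The gcd is 1, so 26 is invertible mod 109. The last nonzero row gives −5·109 + 21·26 = 1, so t = 21. So 26^(−1) ≡ 21 (mod 109). Verify: 26 · 21 = 546 ≡ 1 (mod 109). ✓

Final answer: 26^(−1) ≡ 21 (mod 109)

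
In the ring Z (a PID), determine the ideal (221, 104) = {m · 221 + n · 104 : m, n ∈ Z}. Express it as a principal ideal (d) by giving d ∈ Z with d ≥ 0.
In the PID Z, (a, b) is generated by gcd(a, b). Compute gcd(221, 104) with the extended Euclidean algorithm, tracking rows (r, s, t) with s·221 + t·104 = r:
  row A: (221, 1, 0)   [1·221 + 0·104 = 221]
  row B: (104, 0, 1)   [0·221 + 1·104 = 104]
  221 = 2·104 + 13   → row C = row A − 2·row B = (13, 1, −2)   [check: 1·221 − 2·104 = 13]
  104 = 8·13 + 0   → remainder 0, stop. gcd = 13 (last nonzero row C).
So gcd(221, 104) = 13, with Bézout identity 1·221 − 2·104 = 13. Containment (⊇): the Bézout identity exhibits 13 as an element of (221, 104), giving (13) ⊆ (221, 104). Containment (⊆): since 13 | 221 and 13 | 104 (221 = 13·17, 104 = 13·8), every Z-linear combination of 221 and 104 is divisible by 13, so (221, 104) ⊆ (13). Therefore (221, 104) = (13), d = 13.

Final answer: (221, 104) = (13); d = 13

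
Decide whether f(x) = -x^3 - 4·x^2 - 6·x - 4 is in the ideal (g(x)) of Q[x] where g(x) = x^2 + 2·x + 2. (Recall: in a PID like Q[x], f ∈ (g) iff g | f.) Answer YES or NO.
In Q[x] the ideal (g) consists of all multiples of g, so f ∈ (g) iff g | f, i.e. iff the remainder of f on division by g is 0. Divide f by g (g is monic, so eliminate the leading term of the running remainder at each step):
  leading term -x^3: subtract (-x)·g(x) = -x^3 - 2·x^2 - 2·x, leaving -2·x^2 - 4·x - 4
  leading term -2·x^2: subtract (-2)·g(x) = -2·x^2 - 4·x - 4, leaving 0
The remainder is 0, so f(x) = g(x) · h(x) with h(x) = -x - 2. Hence g | f, i.e. f ∈ (g).

Final answer: YES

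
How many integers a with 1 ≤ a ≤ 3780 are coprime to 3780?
The number of a ∈ {1, ..., 3780} with gcd(a, 3780) = 1 is by definition Euler's totient φ(3780). φ is multiplicative, with φ(p^e) = p^e − p^(e−1). Factorise 3780 = 2^2 · 3^3 · 5 · 7. Then
  φ(3780) = (2^2 − 2^1) · (3^3 − 3^2) · (5 − 1) · (7 − 1) = 2 · 18 · 4 · 6 = 864.
So there are 864 such integers.

Final answer: 864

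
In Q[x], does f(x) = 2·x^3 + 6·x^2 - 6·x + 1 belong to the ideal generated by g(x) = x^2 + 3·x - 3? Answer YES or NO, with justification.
In Q[x] the ideal (g) consists of all multiples of g, so f ∈ (g) iff g | f, i.e. iff the remainder of f on division by g is 0. Divide f by g (g is monic, so eliminate the leading term of the running remainder at each step):
  leading term 2·x^3: subtract (2·x)·g(x) = 2·x^3 + 6·x^2 - 6·x, leaving 1
The remainder r(x) = 1 ≠ 0 (and deg r < deg g), so g ∤ f, i.e. f ∉ (g).

Final answer: NO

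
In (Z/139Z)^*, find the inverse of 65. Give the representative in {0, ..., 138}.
Apply the extended Euclidean algorithm to (139, 65), tracking rows (r, s, t) with s·139 + t·65 = r. Each division r_prev = q·r_cur + r_new produces the new row as (previous row) − q·(current row):
  row A: (139, 1, 0)   [1·139 + 0·65 = 139]
  row B: (65, 0, 1)   [0·139 + 1·65 = 65]
  139 = 2·65 + 9   → row C = row A − 2·row B = (9, 1, −2)   [check: 1·139 − 2·65 = 9]
  65 = 7·9 + 2   → row D = row B − 7·row C = (2, −7, 15)   [check: −7·139 + 15·65 = 2]
  9 = 4·2 + 1   → row E = row C − 4·row D = (1, 29, −62)   [check: 29·139 − 62·65 = 1]
  2 = 2·1 + 0   → remainder 0, stop. gcd = 1 (last nonzero row E).
The gcd is 1, so 65 is invertible mod 139. The last nonzero row gives 29·139 − 62·65 = 1, so t = −62. So 65^(−1) ≡ −62 ≡ 77 (mod 139). Verify: 65 · 77 = 5005 ≡ 1 (mod 139). ✓

Final answer: 65^(−1) ≡ 77 (mod 139)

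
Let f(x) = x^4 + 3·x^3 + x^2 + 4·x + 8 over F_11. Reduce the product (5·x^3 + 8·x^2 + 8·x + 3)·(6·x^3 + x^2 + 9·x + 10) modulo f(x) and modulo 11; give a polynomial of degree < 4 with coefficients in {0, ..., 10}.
Multiply as integer polynomials: a · b = 30·x^6 + 53·x^5 + 101·x^4 + 148·x^3 + 155·x^2 + 107·x + 30. Reducing coefficients mod 11: a · b ≡ 8·x^6 + 9·x^5 + 2·x^4 + 5·x^3 + x^2 + 8·x + 8. Now divide by f(x) = x^4 + 3·x^3 + x^2 + 4·x + 8 in F_11[x], eliminating the leading term at each step:
  leading term 8·x^6: subtract (8·x^2)·f(x) = 8·x^6 + 2·x^5 + 8·x^4 + 10·x^3 + 9·x^2, leaving 7·x^5 + 5·x^4 + 6·x^3 + 3·x^2 + 8·x + 8 (coefficients mod 11)
  leading term 7·x^5: subtract (7·x)·f(x) = 7·x^5 + 10·x^4 + 7·x^3 + 6·x^2 + x, leaving 6·x^4 + 10·x^3 + 8·x^2 + 7·x + 8 (coefficients mod 11)
  leading term 6·x^4: subtract (6)·f(x) = 6·x^4 + 7·x^3 + 6·x^2 + 2·x + 4, leaving 3·x^3 + 2·x^2 + 5·x + 4 (coefficients mod 11)
The degree is now < 4, so this is the remainder. Hence a · b ≡ 3·x^3 + 2·x^2 + 5·x + 4 in F_11[x]/(f).

Final answer: a · b ≡ 3·x^3 + 2·x^2 + 5·x + 4 (mod f(x))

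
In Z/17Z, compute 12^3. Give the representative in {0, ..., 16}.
Use repeated squaring. Binary(3) = 11. Walk through the bits of the exponent 3 left-to-right: at each bit after the leading one, square the running value, then multiply by 12 if the bit is 1 (always reducing mod 17):
  bit 1 = 1 (leading): start with 12.
  bit 2 = 1: square 12^2 = 144 ≡ 8; bit is 1, so multiply 8·12 = 96 ≡ 11 (mod 17).
Final value: 12^3 ≡ 11 (mod 17).

Final answer: 11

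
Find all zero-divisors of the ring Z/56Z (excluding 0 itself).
An element a ∈ Z/56Z (with a ≠ 0) is a zero-divisor iff gcd(a, 56) > 1 (because a is a unit precisely when gcd(a, n) = 1, and in Z/nZ every nonzero, non-unit element is a zero-divisor). Scan a = 1, ..., 55 and keep those with gcd(a, 56) > 1:
  gcd(2, 56) = 2, gcd(4, 56) = 4, gcd(6, 56) = 2, gcd(7, 56) = 7, gcd(8, 56) = 8, gcd(10, 56) = 2, gcd(12, 56) = 4, gcd(14, 56) = 14, gcd(16, 56) = 8, gcd(18, 56) = 2, gcd(20, 56) = 4, gcd(21, 56) = 7, gcd(22, 56) = 2, gcd(24, 56) = 8, gcd(26, 56) = 2, gcd(28, 56) = 28, gcd(30, 56) = 2, gcd(32, 56) = 8, gcd(34, 56) = 2, gcd(35, 56) = 7, gcd(36, 56) = 4, gcd(38, 56) = 2, gcd(40, 56) = 8, gcd(42, 56) = 14, gcd(44, 56) = 4, gcd(46, 56) = 2, gcd(48, 56) = 8, gcd(49, 56) = 7, gcd(50, 56) = 2, gcd(52, 56) = 4, gcd(54, 56) = 2.
All other a ∈ {1, ..., 55} have gcd(a, 56) = 1 and are units. So the nonzero zero-divisors are exactly the 31 values of a appearing in this scan.

Final answer: nonzero zero-divisors of Z/56Z = {2, 4, 6, 7, 8, 10, 12, 14, 16, 18, 20, 21, 22, 24, 26, 28, 30, 32, 34, 35, 36, 38, 40, 42, 44, 46, 48, 49, 50, 52, 54}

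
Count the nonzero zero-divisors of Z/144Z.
In Z/144Z each nonzero element is either a unit (gcd with 144 is 1) or a zero-divisor (gcd > 1). The number of units is φ(144): factorise 144 = 2^4 · 3^2, so φ(144) = (2^4 − 2^3) · (3^2 − 3^1) = 8 · 6 = 48. The nonzero elements number 144 − 1 = 143. Hence the nonzero zero-divisors number 143 − 48 = 95.

Final answer: Z/144Z has 95 nonzero zero-divisors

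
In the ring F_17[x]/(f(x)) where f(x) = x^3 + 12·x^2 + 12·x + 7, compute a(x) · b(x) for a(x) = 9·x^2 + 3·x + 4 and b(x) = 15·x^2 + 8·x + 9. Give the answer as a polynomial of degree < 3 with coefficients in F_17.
a · b ≡ 6·x^2 + 14·x (mod f(x))

Multiply as integer polynomials: a · b = 135·x^4 + 117·x^3 + 165·x^2 + 59·x + 36. Reducing coefficients mod 17: a · b ≡ 16·x^4 + 15·x^3 + 12·x^2 + 8·x + 2. Now divide by f(x) = x^3 + 12·x^2 + 12·x + 7 in F_17[x], eliminating the leading term at each step:
  leading term 16·x^4: subtract (16·x)·f(x) = 16·x^4 + 5·x^3 + 5·x^2 + 10·x, leaving 10·x^3 + 7·x^2 + 15·x + 2 (coefficients mod 17)
  leading term 10·x^3: subtract (10)·f(x) = 10·x^3 + x^2 + x + 2, leaving 6·x^2 + 14·x (coefficients mod 17)
The degree is now < 3, so this is the remainder. Hence a · b ≡ 6·x^2 + 14·x in F_17[x]/(f).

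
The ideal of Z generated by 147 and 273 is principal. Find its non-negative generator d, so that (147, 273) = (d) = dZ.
In the PID Z, (a, b) is generated by gcd(a, b). Compute gcd(273, 147) with the extended Euclidean algorithm, tracking rows (r, s, t) with s·273 + t·147 = r:
  row A: (273, 1, 0)   [1·273 + 0·147 = 273]
  row B: (147, 0, 1)   [0·273 + 1·147 = 147]
  273 = 1·147 + 126   → row C = row A − 1·row B = (126, 1, −1)   [check: 1·273 − 1·147 = 126]
  147 = 1·126 + 21   → row D = row B − 1·row C = (21, −1, 2)   [check: −1·273 + 2·147 = 21]
  126 = 6·21 + 0   → remainder 0, stop. gcd = 21 (last nonzero row D).
So gcd(147, 273) = 21, with Bézout identity −1·273 + 2·147 = 21. Containment (⊇): the Bézout identity exhibits 21 as an element of (147, 273), giving (21) ⊆ (147, 273). Containment (⊆): since 21 | 147 and 21 | 273 (147 = 21·7, 273 = 21·13), every Z-linear combination of 147 and 273 is divisible by 21, so (147, 273) ⊆ (21). Therefore (147, 273) = (21), d = 21.

Final answer: (147, 273) = (21); d = 21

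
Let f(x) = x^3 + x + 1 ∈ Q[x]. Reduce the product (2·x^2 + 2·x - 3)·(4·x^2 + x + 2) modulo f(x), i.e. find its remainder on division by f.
a · b ≡ -14·x^2 - 17·x - 16 (mod f(x))

First multiply in Q[x] without reducing: a · b = 8·x^4 + 10·x^3 - 6·x^2 + x - 6. Now divide by f(x) = x^3 + x + 1, eliminating the leading term at each step:
  leading term 8·x^4: subtract (8·x)·f(x) = 8·x^4 + 8·x^2 + 8·x, leaving 10·x^3 - 14·x^2 - 7·x - 6
  leading term 10·x^3: subtract (10)·f(x) = 10·x^3 + 10·x + 10, leaving -14·x^2 - 17·x - 16
The degree is now < 3, so this is the remainder. Hence a · b ≡ -14·x^2 - 17·x - 16 in Q[x]/(f).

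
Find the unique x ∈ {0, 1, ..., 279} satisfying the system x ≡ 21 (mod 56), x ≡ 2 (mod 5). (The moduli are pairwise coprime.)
The moduli 56, 5 are pairwise coprime, so by the CRT there is a unique solution mod 56·5 = 280.
Solve by successive substitution. Start with x ≡ 21 (mod 56).
  Combine with x ≡ 2 (mod 5): write x = 21 + 56·t and require 21 + 56·t ≡ 2 (mod 5), i.e. 56·t ≡ 2 − 21 ≡ 1 (mod 5). Since 56^(−1) ≡ 1 (mod 5) (56 ≡ 1 (mod 5)), t ≡ 1·1 ≡ 1 (mod 5). So x ≡ 21 + 56·1 = 77 (mod 280).
Unique solution in [0, 280): x = 77.

Final answer: x ≡ 77 (mod 280); the representative in [0, 280) is 77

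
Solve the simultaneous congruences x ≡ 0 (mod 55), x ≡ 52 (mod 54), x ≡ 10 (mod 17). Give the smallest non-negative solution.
The moduli 55, 54, 17 are pairwise coprime, so by the CRT there is a unique solution mod 55·54·17 = 50490.
Solve by successive substitution. Start with x ≡ 0 (mod 55).
  Combine with x ≡ 52 (mod 54): write x = 55·t and require 55·t ≡ 52 (mod 54). Since 55^(−1) ≡ 1 (mod 54) (55 ≡ 1 (mod 54)), t ≡ 1·52 ≡ 52 (mod 54). So x ≡ 55·52 = 2860 (mod 2970).
  Combine with x ≡ 10 (mod 17): write x = 2860 + 2970·t and require 2860 + 2970·t ≡ 10 (mod 17), i.e. 2970·t ≡ 10 − 2860 ≡ 6 (mod 17). Since 2970^(−1) ≡ 10 (mod 17) (2970 ≡ 12 (mod 17)), t ≡ 10·6 ≡ 9 (mod 17). So x ≡ 2860 + 2970·9 = 29590 (mod 50490).
Unique solution in [0, 50490): x = 29590.

Final answer: x ≡ 29590 (mod 50490); the representative in [0, 50490) is 29590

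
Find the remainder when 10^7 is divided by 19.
15

Use repeated squaring. Binary(7) = 111. Walk through the bits of the exponent 7 left-to-right: at each bit after the leading one, square the running value, then multiply by 10 if the bit is 1 (always reducing mod 19):
  bit 1 = 1 (leading): start with 10.
  bit 2 = 1: square 10^2 = 100 ≡ 5; bit is 1, so multiply 5·10 = 50 ≡ 12 (mod 19).
  bit 3 = 1: square 12^2 = 144 ≡ 11; bit is 1, so multiply 11·10 = 110 ≡ 15 (mod 19).
Final value: 10^7 ≡ 15 (mod 19).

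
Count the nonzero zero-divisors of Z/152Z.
In Z/152Z each nonzero element is either a unit (gcd with 152 is 1) or a zero-divisor (gcd > 1). The number of units is φ(152): factorise 152 = 2^3 · 19, so φ(152) = (2^3 − 2^2) · (19 − 1) = 4 · 18 = 72. The nonzero elements number 152 − 1 = 151. Hence the nonzero zero-divisors number 151 − 72 = 79.

Final answer: Z/152Z has 79 nonzero zero-divisors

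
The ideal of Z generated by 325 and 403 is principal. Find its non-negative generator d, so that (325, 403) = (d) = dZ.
In the PID Z, (a, b) is generated by gcd(a, b). Compute gcd(403, 325) with the extended Euclidean algorithm, tracking rows (r, s, t) with s·403 + t·325 = r:
  row A: (403, 1, 0)   [1·403 + 0·325 = 403]
  row B: (325, 0, 1)   [0·403 + 1·325 = 325]
  403 = 1·325 + 78   → row C = row A − 1·row B = (78, 1, −1)   [check: 1·403 − 1·325 = 78]
  325 = 4·78 + 13   → row D = row B − 4·row C = (13, −4, 5)   [check: −4·403 + 5·325 = 13]
  78 = 6·13 + 0   → remainder 0, stop. gcd = 13 (last nonzero row D).
So gcd(325, 403) = 13, with Bézout identity −4·403 + 5·325 = 13. Containment (⊇): the Bézout identity exhibits 13 as an element of (325, 403), giving (13) ⊆ (325, 403). Containment (⊆): since 13 | 325 and 13 | 403 (325 = 13·25, 403 = 13·31), every Z-linear combination of 325 and 403 is divisible by 13, so (325, 403) ⊆ (13). Therefore (325, 403) = (13), d = 13.

Final answer: (325, 403) = (13); d = 13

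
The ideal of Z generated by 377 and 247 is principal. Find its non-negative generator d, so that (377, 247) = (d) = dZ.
(377, 247) = (13); d = 13

In the PID Z, (a, b) is generated by gcd(a, b). Compute gcd(377, 247) with the extended Euclidean algorithm, tracking rows (r, s, t) with s·377 + t·247 = r:
  row A: (377, 1, 0)   [1·377 + 0·247 = 377]
  row B: (247, 0, 1)   [0·377 + 1·247 = 247]
  377 = 1·247 + 130   → row C = row A − 1·row B = (130, 1, −1)   [check: 1·377 − 1·247 = 130]
  247 = 1·130 + 117   → row D = row B − 1·row C = (117, −1, 2)   [check: −1·377 + 2·247 = 117]
  130 = 1·117 + 13   → row E = row C − 1·row D = (13, 2, −3)   [check: 2·377 − 3·247 = 13]
  117 = 9·13 + 0   → remainder 0, stop. gcd = 13 (last nonzero row E).
So gcd(377, 247) = 13, with Bézout identity 2·377 − 3·247 = 13. Containment (⊇): the Bézout identity exhibits 13 as an element of (377, 247), giving (13) ⊆ (377, 247). Containment (⊆): since 13 | 377 and 13 | 247 (377 = 13·29, 247 = 13·19), every Z-linear combination of 377 and 247 is divisible by 13, so (377, 247) ⊆ (13). Therefore (377, 247) = (13), d = 13.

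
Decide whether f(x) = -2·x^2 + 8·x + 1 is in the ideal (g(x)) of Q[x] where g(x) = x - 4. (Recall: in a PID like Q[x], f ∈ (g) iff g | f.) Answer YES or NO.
In Q[x] the ideal (g) consists of all multiples of g, so f ∈ (g) iff g | f, i.e. iff the remainder of f on division by g is 0. Divide f by g (g is monic, so eliminate the leading term of the running remainder at each step):
  leading term -2·x^2: subtract (-2·x)·g(x) = -2·x^2 + 8·x, leaving 1
The remainder r(x) = 1 ≠ 0 (and deg r < deg g), so g ∤ f, i.e. f ∉ (g).

Final answer: NO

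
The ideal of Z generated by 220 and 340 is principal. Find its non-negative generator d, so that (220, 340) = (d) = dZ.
(220, 340) = (20); d = 20

In the PID Z, (a, b) is generated by gcd(a, b). Compute gcd(340, 220) with the extended Euclidean algorithm, tracking rows (r, s, t) with s·340 + t·220 = r:
  row A: (340, 1, 0)   [1·340 + 0·220 = 340]
  row B: (220, 0, 1)   [0·340 + 1·220 = 220]
  340 = 1·220 + 120   → row C = row A − 1·row B = (120, 1, −1)   [check: 1·340 − 1·220 = 120]
  220 = 1·120 + 100   → row D = row B − 1·row C = (100, −1, 2)   [check: −1·340 + 2·220 = 100]
  120 = 1·100 + 20   → row E = row C − 1·row D = (20, 2, −3)   [check: 2·340 − 3·220 = 20]
  100 = 5·20 + 0   → remainder 0, stop. gcd = 20 (last nonzero row E).
So gcd(220, 340) = 20, with Bézout identity 2·340 − 3·220 = 20. Containment (⊇): the Bézout identity exhibits 20 as an element of (220, 340), giving (20) ⊆ (220, 340). Containment (⊆): since 20 | 220 and 20 | 340 (220 = 20·11, 340 = 20·17), every Z-linear combination of 220 and 340 is divisible by 20, so (220, 340) ⊆ (20). Therefore (220, 340) = (20), d = 20.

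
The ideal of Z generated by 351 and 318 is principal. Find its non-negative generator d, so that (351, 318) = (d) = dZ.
(351, 318) = (3); d = 3

In the PID Z, (a, b) is generated by gcd(a, b). Compute gcd(351, 318) with the extended Euclidean algorithm, tracking rows (r, s, t) with s·351 + t·318 = r:
  row A: (351, 1, 0)   [1·351 + 0·318 = 351]
  row B: (318, 0, 1)   [0·351 + 1·318 = 318]
  351 = 1·318 + 33   → row C = row A − 1·row B = (33, 1, −1)   [check: 1·351 − 1·318 = 33]
  318 = 9·33 + 21   → row D = row B − 9·row C = (21, −9, 10)   [check: −9·351 + 10·318 = 21]
  33 = 1·21 + 12   → row E = row C − 1·row D = (12, 10, −11)   [check: 10·351 − 11·318 = 12]
  21 = 1·12 + 9   → row F = row D − 1·row E = (9, −19, 21)   [check: −19·351 + 21·318 = 9]
  12 = 1·9 + 3   → row G = row E − 1·row F = (3, 29, −32)   [check: 29·351 − 32·318 = 3]
  9 = 3·3 + 0   → remainder 0, stop. gcd = 3 (last nonzero row G).
So gcd(351, 318) = 3, with Bézout identity 29·351 − 32·318 = 3. Containment (⊇): the Bézout identity exhibits 3 as an element of (351, 318), giving (3) ⊆ (351, 318). Containment (⊆): since 3 | 351 and 3 | 318 (351 = 3·117, 318 = 3·106), every Z-linear combination of 351 and 318 is divisible by 3, so (351, 318) ⊆ (3). Therefore (351, 318) = (3), d = 3.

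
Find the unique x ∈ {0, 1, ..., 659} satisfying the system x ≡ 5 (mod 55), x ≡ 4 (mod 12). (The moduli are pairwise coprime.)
x ≡ 280 (mod 660); the representative in [0, 660) is 280

The moduli 55, 12 are pairwise coprime, so by the CRT there is a unique solution mod 55·12 = 660.
Solve by successive substitution. Start with x ≡ 5 (mod 55).
  Combine with x ≡ 4 (mod 12): write x = 5 + 55·t and require 5 + 55·t ≡ 4 (mod 12), i.e. 55·t ≡ 4 − 5 ≡ 11 (mod 12). Since 55^(−1) ≡ 7 (mod 12) (55 ≡ 7 (mod 12)), t ≡ 7·11 ≡ 5 (mod 12). So x ≡ 5 + 55·5 = 280 (mod 660).
Unique solution in [0, 660): x = 280.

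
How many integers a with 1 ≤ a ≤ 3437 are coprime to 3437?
The number of a ∈ {1, ..., 3437} with gcd(a, 3437) = 1 is by definition Euler's totient φ(3437). φ is multiplicative, with φ(p^e) = p^e − p^(e−1). Factorise 3437 = 7 · 491. Then
  φ(3437) = (7 − 1) · (491 − 1) = 6 · 490 = 2940.
So there are 2940 such integers.

Final answer: 2940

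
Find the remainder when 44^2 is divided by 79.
Use repeated squaring. Binary(2) = 10. Walk through the bits of the exponent 2 left-to-right: at each bit after the leading one, square the running value, then multiply by 44 if the bit is 1 (always reducing mod 79):
  bit 1 = 1 (leading): start with 44.
  bit 2 = 0: square 44^2 = 1936 ≡ 40 (mod 79).
Final value: 44^2 ≡ 40 (mod 79).

Final answer: 40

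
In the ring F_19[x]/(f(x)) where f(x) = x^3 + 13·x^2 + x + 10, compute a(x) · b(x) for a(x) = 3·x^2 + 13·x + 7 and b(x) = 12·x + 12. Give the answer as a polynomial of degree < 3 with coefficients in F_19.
a · b ≡ 9·x^2 + 14·x + 9 (mod f(x))

Multiply as integer polynomials: a · b = 36·x^3 + 192·x^2 + 240·x + 84. Reducing coefficients mod 19: a · b ≡ 17·x^3 + 2·x^2 + 12·x + 8. Now divide by f(x) = x^3 + 13·x^2 + x + 10 in F_19[x], eliminating the leading term at each step:
  leading term 17·x^3: subtract (17)·f(x) = 17·x^3 + 12·x^2 + 17·x + 18, leaving 9·x^2 + 14·x + 9 (coefficients mod 19)
The degree is now < 3, so this is the remainder. Hence a · b ≡ 9·x^2 + 14·x + 9 in F_19[x]/(f).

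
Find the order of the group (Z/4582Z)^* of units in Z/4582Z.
|(Z/4582Z)^*| = 2184

(Z/4582Z)^* consists of the classes a with gcd(a, 4582) = 1, so its order is φ(4582). φ is multiplicative, with φ(p^e) = p^e − p^(e−1). Factorise 4582 = 2 · 29 · 79. Then
  φ(4582) = (2 − 1) · (29 − 1) · (79 − 1) = 1 · 28 · 78 = 2184.
Thus |(Z/4582Z)^*| = 2184.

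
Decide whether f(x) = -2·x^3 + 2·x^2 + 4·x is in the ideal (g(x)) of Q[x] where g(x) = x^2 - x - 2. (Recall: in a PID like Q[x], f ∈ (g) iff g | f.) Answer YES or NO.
In Q[x] the ideal (g) consists of all multiples of g, so f ∈ (g) iff g | f, i.e. iff the remainder of f on division by g is 0. Divide f by g (g is monic, so eliminate the leading term of the running remainder at each step):
  leading term -2·x^3: subtract (-2·x)·g(x) = -2·x^3 + 2·x^2 + 4·x, leaving 0
The remainder is 0, so f(x) = g(x) · h(x) with h(x) = -2·x. Hence g | f, i.e. f ∈ (g).

Final answer: YES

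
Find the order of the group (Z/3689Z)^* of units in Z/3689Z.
|(Z/3689Z)^*| = 2880

(Z/3689Z)^* consists of the classes a with gcd(a, 3689) = 1, so its order is φ(3689). φ is multiplicative, with φ(p^e) = p^e − p^(e−1). Factorise 3689 = 7 · 17 · 31. Then
  φ(3689) = (7 − 1) · (17 − 1) · (31 − 1) = 6 · 16 · 30 = 2880.
Thus |(Z/3689Z)^*| = 2880.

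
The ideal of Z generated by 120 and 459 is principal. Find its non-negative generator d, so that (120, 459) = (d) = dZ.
(120, 459) = (3); d = 3

In the PID Z, (a, b) is generated by gcd(a, b). Compute gcd(459, 120) with the extended Euclidean algorithm, tracking rows (r, s, t) with s·459 + t·120 = r:
  row A: (459, 1, 0)   [1·459 + 0·120 = 459]
  row B: (120, 0, 1)   [0·459 + 1·120 = 120]
  459 = 3·120 + 99   → row C = row A − 3·row B = (99, 1, −3)   [check: 1·459 − 3·120 = 99]
  120 = 1·99 + 21   → row D = row B − 1·row C = (21, −1, 4)   [check: −1·459 + 4·120 = 21]
  99 = 4·21 + 15   → row E = row C − 4·row D = (15, 5, −19)   [check: 5·459 − 19·120 = 15]
  21 = 1·15 + 6   → row F = row D − 1·row E = (6, −6, 23)   [check: −6·459 + 23·120 = 6]
  15 = 2·6 + 3   → row G = row E − 2·row F = (3, 17, −65)   [check: 17·459 − 65·120 = 3]
  6 = 2·3 + 0   → remainder 0, stop. gcd = 3 (last nonzero row G).
So gcd(120, 459) = 3, with Bézout identity 17·459 − 65·120 = 3. Containment (⊇): the Bézout identity exhibits 3 as an element of (120, 459), giving (3) ⊆ (120, 459). Containment (⊆): since 3 | 120 and 3 | 459 (120 = 3·40, 459 = 3·153), every Z-linear combination of 120 and 459 is divisible by 3, so (120, 459) ⊆ (3). Therefore (120, 459) = (3), d = 3.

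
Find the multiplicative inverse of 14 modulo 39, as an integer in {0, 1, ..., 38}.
Apply the extended Euclidean algorithm to (39, 14), tracking rows (r, s, t) with s·39 + t·14 = r. Each division r_prev = q·r_cur + r_new produces the new row as (previous row) − q·(current row):
  row A: (39, 1, 0)   [1·39 + 0·14 = 39]
  row B: (14, 0, 1)   [0·39 + 1·14 = 14]
  39 = 2·14 + 11   → row C = row A − 2·row B = (11, 1, −2)   [check: 1·39 − 2·14 = 11]
  14 = 1·11 + 3   → row D = row B − 1·row C = (3, −1, 3)   [check: −1·39 + 3·14 = 3]
  11 = 3·3 + 2   → row E = row C − 3·row D = (2, 4, −11)   [check: 4·39 − 11·14 = 2]
  3 = 1·2 + 1   → row F = row D − 1·row E = (1, −5, 14)   [check: −5·39 + 14·14 = 1]
  2 = 2·1 + 0   → remainder 0, stop. gcd = 1 (last nonzero row F).
The gcd is 1, so 14 is invertible mod 39. The last nonzero row gives −5·39 + 14·14 = 1, so t = 14. So 14^(−1) ≡ 14 (mod 39). Verify: 14 · 14 = 196 ≡ 1 (mod 39). ✓

Final answer: 14^(−1) ≡ 14 (mod 39)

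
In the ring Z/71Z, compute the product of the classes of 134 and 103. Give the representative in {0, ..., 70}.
Reduce the factors first: 134 ≡ 63, 103 ≡ 32 (mod 71), so 134 · 103 ≡ 63 · 32 (mod 71). 63 · 32 = 2016. Dividing by 71: 2016 = 28·71 + 28. So (134 · 103) mod 71 = 28.

Final answer: 28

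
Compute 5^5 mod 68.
65

Use repeated squaring. Binary(5) = 101. Walk through the bits of the exponent 5 left-to-right: at each bit after the leading one, square the running value, then multiply by 5 if the bit is 1 (always reducing mod 68):
  bit 1 = 1 (leading): start with 5.
  bit 2 = 0: square 5^2 = 25 (mod 68).
  bit 3 = 1: square 25^2 = 625 ≡ 13; bit is 1, so multiply 13·5 = 65 (mod 68).
Final value: 5^5 ≡ 65 (mod 68).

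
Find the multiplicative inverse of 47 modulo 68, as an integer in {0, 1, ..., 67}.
47^(−1) ≡ 55 (mod 68)

Apply the extended Euclidean algorithm to (68, 47), tracking rows (r, s, t) with s·68 + t·47 = r. Each division r_prev = q·r_cur + r_new produces the new row as (previous row) − q·(current row):
  row A: (68, 1, 0)   [1·68 + 0·47 = 68]
  row B: (47, 0, 1)   [0·68 + 1·47 = 47]
  68 = 1·47 + 21   → row C = row A − 1·row B = (21, 1, −1)   [check: 1·68 − 1·47 = 21]
  47 = 2·21 + 5   → row D = row B − 2·row C = (5, −2, 3)   [check: −2·68 + 3·47 = 5]
  21 = 4·5 + 1   → row E = row C − 4·row D = (1, 9, −13)   [check: 9·68 − 13·47 = 1]
  5 = 5·1 + 0   → remainder 0, stop. gcd = 1 (last nonzero row E).
The gcd is 1, so 47 is invertible mod 68. The last nonzero row gives 9·68 − 13·47 = 1, so t = −13. So 47^(−1) ≡ −13 ≡ 55 (mod 68). Verify: 47 · 55 = 2585 ≡ 1 (mod 68). ✓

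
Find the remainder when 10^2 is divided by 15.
Use repeated squaring. Binary(2) = 10. Walk through the bits of the exponent 2 left-to-right: at each bit after the leading one, square the running value, then multiply by 10 if the bit is 1 (always reducing mod 15):
  bit 1 = 1 (leading): start with 10.
  bit 2 = 0: square 10^2 = 100 ≡ 10 (mod 15).
Final value: 10^2 ≡ 10 (mod 15).

Final answer: 10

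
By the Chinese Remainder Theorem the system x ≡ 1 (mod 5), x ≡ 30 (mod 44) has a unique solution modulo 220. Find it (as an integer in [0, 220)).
The moduli 5, 44 are pairwise coprime, so by the CRT there is a unique solution mod 5·44 = 220.
Solve by successive substitution. Start with x ≡ 1 (mod 5).
  Combine with x ≡ 30 (mod 44): write x = 1 + 5·t and require 1 + 5·t ≡ 30 (mod 44), i.e. 5·t ≡ 30 − 1 ≡ 29 (mod 44). Since 5^(−1) ≡ 9 (mod 44), t ≡ 9·29 ≡ 41 (mod 44). So x ≡ 1 + 5·41 = 206 (mod 220).
Unique solution in [0, 220): x = 206.

Final answer: x ≡ 206 (mod 220); the representative in [0, 220) is 206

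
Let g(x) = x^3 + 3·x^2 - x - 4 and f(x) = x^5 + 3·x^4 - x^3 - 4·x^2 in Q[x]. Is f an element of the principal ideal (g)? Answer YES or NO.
In Q[x] the ideal (g) consists of all multiples of g, so f ∈ (g) iff g | f, i.e. iff the remainder of f on division by g is 0. Divide f by g (g is monic, so eliminate the leading term of the running remainder at each step):
  leading term x^5: subtract (x^2)·g(x) = x^5 + 3·x^4 - x^3 - 4·x^2, leaving 0
The remainder is 0, so f(x) = g(x) · h(x) with h(x) = x^2. Hence g | f, i.e. f ∈ (g).

Final answer: YES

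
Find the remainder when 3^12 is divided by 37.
Use repeated squaring. Binary(12) = 1100. Walk through the bits of the exponent 12 left-to-right: at each bit after the leading one, square the running value, then multiply by 3 if the bit is 1 (always reducing mod 37):
  bit 1 = 1 (leading): start with 3.
  bit 2 = 1: square 3^2 = 9; bit is 1, so multiply 9·3 = 27 (mod 37).
  bit 3 = 0: square 27^2 = 729 ≡ 26 (mod 37).
  bit 4 = 0: square 26^2 = 676 ≡ 10 (mod 37).
Final value: 3^12 ≡ 10 (mod 37).

Final answer: 10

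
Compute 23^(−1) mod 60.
23^(−1) ≡ 47 (mod 60)

Apply the extended Euclidean algorithm to (60, 23), tracking rows (r, s, t) with s·60 + t·23 = r. Each division r_prev = q·r_cur + r_new produces the new row as (previous row) − q·(current row):
  row A: (60, 1, 0)   [1·60 + 0·23 = 60]
  row B: (23, 0, 1)   [0·60 + 1·23 = 23]
  60 = 2·23 + 14   → row C = row A − 2·row B = (14, 1, −2)   [check: 1·60 − 2·23 = 14]
  23 = 1·14 + 9   → row D = row B − 1·row C = (9, −1, 3)   [check: −1·60 + 3·23 = 9]
  14 = 1·9 + 5   → row E = row C − 1·row D = (5, 2, −5)   [check: 2·60 − 5·23 = 5]
  9 = 1·5 + 4   → row F = row D − 1·row E = (4, −3, 8)   [check: −3·60 + 8·23 = 4]
  5 = 1·4 + 1   → row G = row E − 1·row F = (1, 5, −13)   [check: 5·60 − 13·23 = 1]
  4 = 4·1 + 0   → remainder 0, stop. gcd = 1 (last nonzero row G).
The gcd is 1, so 23 is invertible mod 60. The last nonzero row gives 5·60 − 13·23 = 1, so t = −13. So 23^(−1) ≡ −13 ≡ 47 (mod 60). Verify: 23 · 47 = 1081 ≡ 1 (mod 60). ✓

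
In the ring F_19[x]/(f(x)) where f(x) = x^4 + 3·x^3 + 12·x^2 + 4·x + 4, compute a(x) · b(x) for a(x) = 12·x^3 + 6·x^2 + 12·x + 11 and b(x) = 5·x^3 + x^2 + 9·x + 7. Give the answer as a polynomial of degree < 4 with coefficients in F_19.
Multiply as integer polynomials: a · b = 60·x^6 + 42·x^5 + 174·x^4 + 205·x^3 + 161·x^2 + 183·x + 77. Reducing coefficients mod 19: a · b ≡ 3·x^6 + 4·x^5 + 3·x^4 + 15·x^3 + 9·x^2 + 12·x + 1. Now divide by f(x) = x^4 + 3·x^3 + 12·x^2 + 4·x + 4 in F_19[x], eliminating the leading term at each step:
  leading term 3·x^6: subtract (3·x^2)·f(x) = 3·x^6 + 9·x^5 + 17·x^4 + 12·x^3 + 12·x^2, leaving 14·x^5 + 5·x^4 + 3·x^3 + 16·x^2 + 12·x + 1 (coefficients mod 19)
  leading term 14·x^5: subtract (14·x)·f(x) = 14·x^5 + 4·x^4 + 16·x^3 + 18·x^2 + 18·x, leaving x^4 + 6·x^3 + 17·x^2 + 13·x + 1 (coefficients mod 19)
  leading term x^4: subtract (1)·f(x) = x^4 + 3·x^3 + 12·x^2 + 4·x + 4, leaving 3·x^3 + 5·x^2 + 9·x + 16 (coefficients mod 19)
The degree is now < 4, so this is the remainder. Hence a · b ≡ 3·x^3 + 5·x^2 + 9·x + 16 in F_19[x]/(f).

Final answer: a · b ≡ 3·x^3 + 5·x^2 + 9·x + 16 (mod f(x))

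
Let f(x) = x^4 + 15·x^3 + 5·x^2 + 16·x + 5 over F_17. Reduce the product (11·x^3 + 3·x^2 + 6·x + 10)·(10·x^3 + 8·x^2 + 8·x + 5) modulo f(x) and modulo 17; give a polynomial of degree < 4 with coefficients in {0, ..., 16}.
Multiply as integer polynomials: a · b = 110·x^6 + 118·x^5 + 172·x^4 + 227·x^3 + 143·x^2 + 110·x + 50. Reducing coefficients mod 17: a · b ≡ 8·x^6 + 16·x^5 + 2·x^4 + 6·x^3 + 7·x^2 + 8·x + 16. Now divide by f(x) = x^4 + 15·x^3 + 5·x^2 + 16·x + 5 in F_17[x], eliminating the leading term at each step:
  leading term 8·x^6: subtract (8·x^2)·f(x) = 8·x^6 + x^5 + 6·x^4 + 9·x^3 + 6·x^2, leaving 15·x^5 + 13·x^4 + 14·x^3 + x^2 + 8·x + 16 (coefficients mod 17)
  leading term 15·x^5: subtract (15·x)·f(x) = 15·x^5 + 4·x^4 + 7·x^3 + 2·x^2 + 7·x, leaving 9·x^4 + 7·x^3 + 16·x^2 + x + 16 (coefficients mod 17)
  leading term 9·x^4: subtract (9)·f(x) = 9·x^4 + 16·x^3 + 11·x^2 + 8·x + 11, leaving 8·x^3 + 5·x^2 + 10·x + 5 (coefficients mod 17)
The degree is now < 4, so this is the remainder. Hence a · b ≡ 8·x^3 + 5·x^2 + 10·x + 5 in F_17[x]/(f).

Final answer: a · b ≡ 8·x^3 + 5·x^2 + 10·x + 5 (mod f(x))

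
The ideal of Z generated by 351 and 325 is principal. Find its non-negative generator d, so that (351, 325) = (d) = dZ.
(351, 325) = (13); d = 13

In the PID Z, (a, b) is generated by gcd(a, b). Compute gcd(351, 325) with the extended Euclidean algorithm, tracking rows (r, s, t) with s·351 + t·325 = r:
  row A: (351, 1, 0)   [1·351 + 0·325 = 351]
  row B: (325, 0, 1)   [0·351 + 1·325 = 325]
  351 = 1·325 + 26   → row C = row A − 1·row B = (26, 1, −1)   [check: 1·351 − 1·325 = 26]
  325 = 12·26 + 13   → row D = row B − 12·row C = (13, −12, 13)   [check: −12·351 + 13·325 = 13]
  26 = 2·13 + 0   → remainder 0, stop. gcd = 13 (last nonzero row D).
So gcd(351, 325) = 13, with Bézout identity −12·351 + 13·325 = 13. Containment (⊇): the Bézout identity exhibits 13 as an element of (351, 325), giving (13) ⊆ (351, 325). Containment (⊆): since 13 | 351 and 13 | 325 (351 = 13·27, 325 = 13·25), every Z-linear combination of 351 and 325 is divisible by 13, so (351, 325) ⊆ (13). Therefore (351, 325) = (13), d = 13.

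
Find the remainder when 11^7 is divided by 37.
11

Use repeated squaring. Binary(7) = 111. Walk through the bits of the exponent 7 left-to-right: at each bit after the leading one, square the running value, then multiply by 11 if the bit is 1 (always reducing mod 37):
  bit 1 = 1 (leading): start with 11.
  bit 2 = 1: square 11^2 = 121 ≡ 10; bit is 1, so multiply 10·11 = 110 ≡ 36 (mod 37).
  bit 3 = 1: square 36^2 = 1296 ≡ 1; bit is 1, so multiply 1·11 = 11 (mod 37).
Final value: 11^7 ≡ 11 (mod 37).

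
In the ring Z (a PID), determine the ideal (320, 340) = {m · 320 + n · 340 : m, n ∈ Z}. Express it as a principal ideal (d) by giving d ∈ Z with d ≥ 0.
(320, 340) = (20); d = 20

In the PID Z, (a, b) is generated by gcd(a, b). Compute gcd(340, 320) with the extended Euclidean algorithm, tracking rows (r, s, t) with s·340 + t·320 = r:
  row A: (340, 1, 0)   [1·340 + 0·320 = 340]
  row B: (320, 0, 1)   [0·340 + 1·320 = 320]
  340 = 1·320 + 20   → row C = row A − 1·row B = (20, 1, −1)   [check: 1·340 − 1·320 = 20]
  320 = 16·20 + 0   → remainder 0, stop. gcd = 20 (last nonzero row C).
So gcd(320, 340) = 20, with Bézout identity 1·340 − 1·320 = 20. Containment (⊇): the Bézout identity exhibits 20 as an element of (320, 340), giving (20) ⊆ (320, 340). Containment (⊆): since 20 | 320 and 20 | 340 (320 = 20·16, 340 = 20·17), every Z-linear combination of 320 and 340 is divisible by 20, so (320, 340) ⊆ (20). Therefore (320, 340) = (20), d = 20.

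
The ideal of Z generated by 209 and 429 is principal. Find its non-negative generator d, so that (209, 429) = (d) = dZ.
In the PID Z, (a, b) is generated by gcd(a, b). Compute gcd(429, 209) with the extended Euclidean algorithm, tracking rows (r, s, t) with s·429 + t·209 = r:
  row A: (429, 1, 0)   [1·429 + 0·209 = 429]
  row B: (209, 0, 1)   [0·429 + 1·209 = 209]
  429 = 2·209 + 11   → row C = row A − 2·row B = (11, 1, −2)   [check: 1·429 − 2·209 = 11]
  209 = 19·11 + 0   → remainder 0, stop. gcd = 11 (last nonzero row C).
So gcd(209, 429) = 11, with Bézout identity 1·429 − 2·209 = 11. Containment (⊇): the Bézout identity exhibits 11 as an element of (209, 429), giving (11) ⊆ (209, 429). Containment (⊆): since 11 | 209 and 11 | 429 (209 = 11·19, 429 = 11·39), every Z-linear combination of 209 and 429 is divisible by 11, so (209, 429) ⊆ (11). Therefore (209, 429) = (11), d = 11.

Final answer: (209, 429) = (11); d = 11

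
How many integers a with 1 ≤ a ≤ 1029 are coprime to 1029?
588

The number of a ∈ {1, ..., 1029} with gcd(a, 1029) = 1 is by definition Euler's totient φ(1029). φ is multiplicative, with φ(p^e) = p^e − p^(e−1). Factorise 1029 = 3 · 7^3. Then
  φ(1029) = (3 − 1) · (7^3 − 7^2) = 2 · 294 = 588.
So there are 588 such integers.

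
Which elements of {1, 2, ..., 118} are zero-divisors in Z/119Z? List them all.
An element a ∈ Z/119Z (with a ≠ 0) is a zero-divisor iff gcd(a, 119) > 1 (because a is a unit precisely when gcd(a, n) = 1, and in Z/nZ every nonzero, non-unit element is a zero-divisor). Scan a = 1, ..., 118 and keep those with gcd(a, 119) > 1:
  gcd(7, 119) = 7, gcd(14, 119) = 7, gcd(17, 119) = 17, gcd(21, 119) = 7, gcd(28, 119) = 7, gcd(34, 119) = 17, gcd(35, 119) = 7, gcd(42, 119) = 7, gcd(49, 119) = 7, gcd(51, 119) = 17, gcd(56, 119) = 7, gcd(63, 119) = 7, gcd(68, 119) = 17, gcd(70, 119) = 7, gcd(77, 119) = 7, gcd(84, 119) = 7, gcd(85, 119) = 17, gcd(91, 119) = 7, gcd(98, 119) = 7, gcd(102, 119) = 17, gcd(105, 119) = 7, gcd(112, 119) = 7.
All other a ∈ {1, ..., 118} have gcd(a, 119) = 1 and are units. So the nonzero zero-divisors are exactly the 22 values of a appearing in this scan.

Final answer: nonzero zero-divisors of Z/119Z = {7, 14, 17, 21, 28, 34, 35, 42, 49, 51, 56, 63, 68, 70, 77, 84, 85, 91, 98, 102, 105, 112}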